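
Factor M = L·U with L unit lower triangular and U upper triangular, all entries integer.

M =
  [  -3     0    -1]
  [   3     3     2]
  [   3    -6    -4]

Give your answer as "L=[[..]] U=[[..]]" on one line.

L=[[1,0,0],[-1,1,0],[-1,-2,1]] U=[[-3,0,-1],[0,3,1],[0,0,-3]]

  R1 -= -1·R0 → [0,3,1]
  R2 -= -1·R0 → [0,-6,-5]
  R2 -= -2·R1 → [0,0,-3]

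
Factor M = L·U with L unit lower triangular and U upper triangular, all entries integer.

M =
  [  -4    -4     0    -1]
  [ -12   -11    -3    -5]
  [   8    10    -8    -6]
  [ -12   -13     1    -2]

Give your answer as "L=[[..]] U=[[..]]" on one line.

L=[[1,0,0,0],[3,1,0,0],[-2,2,1,0],[3,-1,1,1]] U=[[-4,-4,0,-1],[0,1,-3,-2],[0,0,-2,-4],[0,0,0,3]]

  r1 -= 3·r0 → [0,1,-3,-2]
  r2 -= -2·r0 → [0,2,-8,-8]
  r3 -= 3·r0 → [0,-1,1,1]
  r2 -= 2·r1 → [0,0,-2,-4]
  r3 -= -1·r1 → [0,0,-2,-1]
  r3 -= 1·r2 → [0,0,0,3]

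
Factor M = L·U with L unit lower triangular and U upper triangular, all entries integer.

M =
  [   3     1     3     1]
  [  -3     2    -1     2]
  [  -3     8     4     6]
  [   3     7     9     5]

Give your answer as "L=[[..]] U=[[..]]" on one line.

  R1 -= -1·R0 → [0,3,2,3]
  R2 -= -1·R0 → [0,9,7,7]
  R3 -= 1·R0 → [0,6,6,4]
  R2 -= 3·R1 → [0,0,1,-2]
  R3 -= 2·R1 → [0,0,2,-2]
  R3 -= 2·R2 → [0,0,0,2]

L=[[1,0,0,0],[-1,1,0,0],[-1,3,1,0],[1,2,2,1]] U=[[3,1,3,1],[0,3,2,3],[0,0,1,-2],[0,0,0,2]]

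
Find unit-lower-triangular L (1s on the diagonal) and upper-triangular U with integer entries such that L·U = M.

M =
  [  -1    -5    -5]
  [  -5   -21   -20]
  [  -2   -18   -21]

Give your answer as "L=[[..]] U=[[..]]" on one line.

L=[[1,0,0],[5,1,0],[2,-2,1]] U=[[-1,-5,-5],[0,4,5],[0,0,-1]]

  R1 -= 5·R0 → [0,4,5]
  R2 -= 2·R0 → [0,-8,-11]
  R2 -= -2·R1 → [0,0,-1]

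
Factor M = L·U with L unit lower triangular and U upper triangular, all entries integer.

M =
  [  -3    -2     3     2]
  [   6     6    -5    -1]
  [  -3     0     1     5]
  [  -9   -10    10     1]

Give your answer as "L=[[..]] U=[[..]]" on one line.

L=[[1,0,0,0],[-2,1,0,0],[1,1,1,0],[3,-2,-1,1]] U=[[-3,-2,3,2],[0,2,1,3],[0,0,-3,0],[0,0,0,1]]

  R1 -= -2·R0 → [0,2,1,3]
  R2 -= 1·R0 → [0,2,-2,3]
  R3 -= 3·R0 → [0,-4,1,-5]
  R2 -= 1·R1 → [0,0,-3,0]
  R3 -= -2·R1 → [0,0,3,1]
  R3 -= -1·R2 → [0,0,0,1]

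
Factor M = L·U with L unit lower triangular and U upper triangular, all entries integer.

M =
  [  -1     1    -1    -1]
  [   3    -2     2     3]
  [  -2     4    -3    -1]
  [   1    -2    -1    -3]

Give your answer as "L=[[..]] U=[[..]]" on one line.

  r1 -= -3·r0 → [0,1,-1,0]
  r2 -= 2·r0 → [0,2,-1,1]
  r3 -= -1·r0 → [0,-1,-2,-4]
  r2 -= 2·r1 → [0,0,1,1]
  r3 -= -1·r1 → [0,0,-3,-4]
  r3 -= -3·r2 → [0,0,0,-1]

L=[[1,0,0,0],[-3,1,0,0],[2,2,1,0],[-1,-1,-3,1]] U=[[-1,1,-1,-1],[0,1,-1,0],[0,0,1,1],[0,0,0,-1]]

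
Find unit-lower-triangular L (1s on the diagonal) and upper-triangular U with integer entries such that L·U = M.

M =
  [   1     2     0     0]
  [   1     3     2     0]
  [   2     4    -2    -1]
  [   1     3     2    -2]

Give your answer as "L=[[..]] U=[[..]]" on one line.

  r1 -= 1·r0 → [0,1,2,0]
  r2 -= 2·r0 → [0,0,-2,-1]
  r3 -= 1·r0 → [0,1,2,-2]
  r2 -= 0·r1 → [0,0,-2,-1]
  r3 -= 1·r1 → [0,0,0,-2]
  r3 -= 0·r2 → [0,0,0,-2]

L=[[1,0,0,0],[1,1,0,0],[2,0,1,0],[1,1,0,1]] U=[[1,2,0,0],[0,1,2,0],[0,0,-2,-1],[0,0,0,-2]]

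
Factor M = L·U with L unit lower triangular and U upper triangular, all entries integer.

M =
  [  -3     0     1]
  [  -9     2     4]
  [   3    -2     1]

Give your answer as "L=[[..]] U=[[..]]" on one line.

  R1 -= 3·R0 → [0,2,1]
  R2 -= -1·R0 → [0,-2,2]
  R2 -= -1·R1 → [0,0,3]

L=[[1,0,0],[3,1,0],[-1,-1,1]] U=[[-3,0,1],[0,2,1],[0,0,3]]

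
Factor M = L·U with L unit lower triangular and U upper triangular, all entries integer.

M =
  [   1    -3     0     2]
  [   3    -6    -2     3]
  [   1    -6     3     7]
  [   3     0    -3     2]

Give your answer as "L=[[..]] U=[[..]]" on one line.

L=[[1,0,0,0],[3,1,0,0],[1,-1,1,0],[3,3,3,1]] U=[[1,-3,0,2],[0,3,-2,-3],[0,0,1,2],[0,0,0,-1]]

  r1 -= 3·r0 → [0,3,-2,-3]
  r2 -= 1·r0 → [0,-3,3,5]
  r3 -= 3·r0 → [0,9,-3,-4]
  r2 -= -1·r1 → [0,0,1,2]
  r3 -= 3·r1 → [0,0,3,5]
  r3 -= 3·r2 → [0,0,0,-1]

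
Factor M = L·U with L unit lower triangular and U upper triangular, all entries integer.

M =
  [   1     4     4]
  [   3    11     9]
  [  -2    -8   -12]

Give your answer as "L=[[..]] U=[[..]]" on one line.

L=[[1,0,0],[3,1,0],[-2,0,1]] U=[[1,4,4],[0,-1,-3],[0,0,-4]]

  row1 -= 3·row0 → [0,-1,-3]
  row2 -= -2·row0 → [0,0,-4]
  row2 -= 0·row1 → [0,0,-4]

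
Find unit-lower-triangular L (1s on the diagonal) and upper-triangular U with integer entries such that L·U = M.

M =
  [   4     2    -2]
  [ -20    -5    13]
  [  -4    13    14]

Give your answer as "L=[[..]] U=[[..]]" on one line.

L=[[1,0,0],[-5,1,0],[-1,3,1]] U=[[4,2,-2],[0,5,3],[0,0,3]]

  row1 -= -5·row0 → [0,5,3]
  row2 -= -1·row0 → [0,15,12]
  row2 -= 3·row1 → [0,0,3]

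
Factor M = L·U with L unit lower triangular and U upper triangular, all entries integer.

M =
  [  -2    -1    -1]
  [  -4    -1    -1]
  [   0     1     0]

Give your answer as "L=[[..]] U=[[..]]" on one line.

  R1 -= 2·R0 → [0,1,1]
  R2 -= 0·R0 → [0,1,0]
  R2 -= 1·R1 → [0,0,-1]

L=[[1,0,0],[2,1,0],[0,1,1]] U=[[-2,-1,-1],[0,1,1],[0,0,-1]]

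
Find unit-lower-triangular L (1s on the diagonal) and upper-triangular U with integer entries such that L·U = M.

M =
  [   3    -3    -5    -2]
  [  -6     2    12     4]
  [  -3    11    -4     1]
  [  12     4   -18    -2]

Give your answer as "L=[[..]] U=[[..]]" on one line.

L=[[1,0,0,0],[-2,1,0,0],[-1,-2,1,0],[4,-4,-2,1]] U=[[3,-3,-5,-2],[0,-4,2,0],[0,0,-5,-1],[0,0,0,4]]

  r1 -= -2·r0 → [0,-4,2,0]
  r2 -= -1·r0 → [0,8,-9,-1]
  r3 -= 4·r0 → [0,16,2,6]
  r2 -= -2·r1 → [0,0,-5,-1]
  r3 -= -4·r1 → [0,0,10,6]
  r3 -= -2·r2 → [0,0,0,4]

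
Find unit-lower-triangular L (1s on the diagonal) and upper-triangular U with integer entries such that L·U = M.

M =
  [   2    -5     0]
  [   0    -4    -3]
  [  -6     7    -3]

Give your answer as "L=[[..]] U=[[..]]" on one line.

L=[[1,0,0],[0,1,0],[-3,2,1]] U=[[2,-5,0],[0,-4,-3],[0,0,3]]

  row1 -= 0·row0 → [0,-4,-3]
  row2 -= -3·row0 → [0,-8,-3]
  row2 -= 2·row1 → [0,0,3]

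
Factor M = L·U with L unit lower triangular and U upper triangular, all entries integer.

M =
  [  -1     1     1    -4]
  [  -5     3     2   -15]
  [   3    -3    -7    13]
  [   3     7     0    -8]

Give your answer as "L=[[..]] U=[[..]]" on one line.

L=[[1,0,0,0],[5,1,0,0],[-3,0,1,0],[-3,-5,3,1]] U=[[-1,1,1,-4],[0,-2,-3,5],[0,0,-4,1],[0,0,0,2]]

  row1 -= 5·row0 → [0,-2,-3,5]
  row2 -= -3·row0 → [0,0,-4,1]
  row3 -= -3·row0 → [0,10,3,-20]
  row2 -= 0·row1 → [0,0,-4,1]
  row3 -= -5·row1 → [0,0,-12,5]
  row3 -= 3·row2 → [0,0,0,2]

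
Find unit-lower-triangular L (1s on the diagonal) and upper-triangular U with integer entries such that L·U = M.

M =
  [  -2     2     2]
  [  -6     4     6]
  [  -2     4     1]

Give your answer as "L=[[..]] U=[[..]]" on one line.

L=[[1,0,0],[3,1,0],[1,-1,1]] U=[[-2,2,2],[0,-2,0],[0,0,-1]]

  r1 -= 3·r0 → [0,-2,0]
  r2 -= 1·r0 → [0,2,-1]
  r2 -= -1·r1 → [0,0,-1]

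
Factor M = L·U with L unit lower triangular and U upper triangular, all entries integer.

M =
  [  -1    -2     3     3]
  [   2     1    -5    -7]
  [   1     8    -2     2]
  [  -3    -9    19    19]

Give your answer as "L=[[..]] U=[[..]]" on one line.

  R1 -= -2·R0 → [0,-3,1,-1]
  R2 -= -1·R0 → [0,6,1,5]
  R3 -= 3·R0 → [0,-3,10,10]
  R2 -= -2·R1 → [0,0,3,3]
  R3 -= 1·R1 → [0,0,9,11]
  R3 -= 3·R2 → [0,0,0,2]

L=[[1,0,0,0],[-2,1,0,0],[-1,-2,1,0],[3,1,3,1]] U=[[-1,-2,3,3],[0,-3,1,-1],[0,0,3,3],[0,0,0,2]]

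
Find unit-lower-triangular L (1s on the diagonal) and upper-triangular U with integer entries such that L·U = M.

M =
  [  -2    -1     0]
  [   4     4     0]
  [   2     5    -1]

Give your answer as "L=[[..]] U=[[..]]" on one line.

  row1 -= -2·row0 → [0,2,0]
  row2 -= -1·row0 → [0,4,-1]
  row2 -= 2·row1 → [0,0,-1]

L=[[1,0,0],[-2,1,0],[-1,2,1]] U=[[-2,-1,0],[0,2,0],[0,0,-1]]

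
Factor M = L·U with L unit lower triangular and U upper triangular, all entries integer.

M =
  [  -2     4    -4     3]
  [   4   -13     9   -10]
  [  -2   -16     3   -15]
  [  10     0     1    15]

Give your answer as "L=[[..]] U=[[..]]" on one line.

  R1 -= -2·R0 → [0,-5,1,-4]
  R2 -= 1·R0 → [0,-20,7,-18]
  R3 -= -5·R0 → [0,20,-19,30]
  R2 -= 4·R1 → [0,0,3,-2]
  R3 -= -4·R1 → [0,0,-15,14]
  R3 -= -5·R2 → [0,0,0,4]

L=[[1,0,0,0],[-2,1,0,0],[1,4,1,0],[-5,-4,-5,1]] U=[[-2,4,-4,3],[0,-5,1,-4],[0,0,3,-2],[0,0,0,4]]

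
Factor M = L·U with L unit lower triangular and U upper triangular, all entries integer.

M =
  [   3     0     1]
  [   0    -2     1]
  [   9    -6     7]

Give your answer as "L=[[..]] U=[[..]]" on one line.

L=[[1,0,0],[0,1,0],[3,3,1]] U=[[3,0,1],[0,-2,1],[0,0,1]]

  R1 -= 0·R0 → [0,-2,1]
  R2 -= 3·R0 → [0,-6,4]
  R2 -= 3·R1 → [0,0,1]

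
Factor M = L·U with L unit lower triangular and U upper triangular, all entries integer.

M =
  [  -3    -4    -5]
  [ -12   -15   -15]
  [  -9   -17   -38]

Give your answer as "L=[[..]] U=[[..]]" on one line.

L=[[1,0,0],[4,1,0],[3,-5,1]] U=[[-3,-4,-5],[0,1,5],[0,0,2]]

  row1 -= 4·row0 → [0,1,5]
  row2 -= 3·row0 → [0,-5,-23]
  row2 -= -5·row1 → [0,0,2]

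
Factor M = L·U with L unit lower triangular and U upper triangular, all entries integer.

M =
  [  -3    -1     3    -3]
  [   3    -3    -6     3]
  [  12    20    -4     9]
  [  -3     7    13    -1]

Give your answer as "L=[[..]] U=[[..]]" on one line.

L=[[1,0,0,0],[-1,1,0,0],[-4,-4,1,0],[1,-2,-1,1]] U=[[-3,-1,3,-3],[0,-4,-3,0],[0,0,-4,-3],[0,0,0,-1]]

  R1 -= -1·R0 → [0,-4,-3,0]
  R2 -= -4·R0 → [0,16,8,-3]
  R3 -= 1·R0 → [0,8,10,2]
  R2 -= -4·R1 → [0,0,-4,-3]
  R3 -= -2·R1 → [0,0,4,2]
  R3 -= -1·R2 → [0,0,0,-1]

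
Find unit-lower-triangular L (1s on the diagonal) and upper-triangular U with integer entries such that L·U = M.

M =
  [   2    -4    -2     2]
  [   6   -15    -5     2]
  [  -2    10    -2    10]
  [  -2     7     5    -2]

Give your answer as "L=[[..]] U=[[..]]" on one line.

L=[[1,0,0,0],[3,1,0,0],[-1,-2,1,0],[-1,-1,-2,1]] U=[[2,-4,-2,2],[0,-3,1,-4],[0,0,-2,4],[0,0,0,4]]

  row1 -= 3·row0 → [0,-3,1,-4]
  row2 -= -1·row0 → [0,6,-4,12]
  row3 -= -1·row0 → [0,3,3,0]
  row2 -= -2·row1 → [0,0,-2,4]
  row3 -= -1·row1 → [0,0,4,-4]
  row3 -= -2·row2 → [0,0,0,4]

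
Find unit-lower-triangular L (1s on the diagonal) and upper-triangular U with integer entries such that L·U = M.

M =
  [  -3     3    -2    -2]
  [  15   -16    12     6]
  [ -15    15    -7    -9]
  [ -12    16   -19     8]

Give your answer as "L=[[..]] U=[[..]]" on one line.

  r1 -= -5·r0 → [0,-1,2,-4]
  r2 -= 5·r0 → [0,0,3,1]
  r3 -= 4·r0 → [0,4,-11,16]
  r2 -= 0·r1 → [0,0,3,1]
  r3 -= -4·r1 → [0,0,-3,0]
  r3 -= -1·r2 → [0,0,0,1]

L=[[1,0,0,0],[-5,1,0,0],[5,0,1,0],[4,-4,-1,1]] U=[[-3,3,-2,-2],[0,-1,2,-4],[0,0,3,1],[0,0,0,1]]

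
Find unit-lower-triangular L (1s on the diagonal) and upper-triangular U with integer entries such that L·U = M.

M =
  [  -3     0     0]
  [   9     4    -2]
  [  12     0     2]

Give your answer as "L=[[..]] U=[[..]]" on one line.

L=[[1,0,0],[-3,1,0],[-4,0,1]] U=[[-3,0,0],[0,4,-2],[0,0,2]]

  r1 -= -3·r0 → [0,4,-2]
  r2 -= -4·r0 → [0,0,2]
  r2 -= 0·r1 → [0,0,2]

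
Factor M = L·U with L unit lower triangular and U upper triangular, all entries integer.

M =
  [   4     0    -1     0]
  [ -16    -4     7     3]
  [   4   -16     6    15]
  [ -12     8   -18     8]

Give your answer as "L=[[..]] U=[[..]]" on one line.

L=[[1,0,0,0],[-4,1,0,0],[1,4,1,0],[-3,-2,3,1]] U=[[4,0,-1,0],[0,-4,3,3],[0,0,-5,3],[0,0,0,5]]

  row1 -= -4·row0 → [0,-4,3,3]
  row2 -= 1·row0 → [0,-16,7,15]
  row3 -= -3·row0 → [0,8,-21,8]
  row2 -= 4·row1 → [0,0,-5,3]
  row3 -= -2·row1 → [0,0,-15,14]
  row3 -= 3·row2 → [0,0,0,5]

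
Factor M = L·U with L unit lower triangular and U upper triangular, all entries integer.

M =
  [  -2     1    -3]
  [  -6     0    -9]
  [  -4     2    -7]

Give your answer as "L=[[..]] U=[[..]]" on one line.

L=[[1,0,0],[3,1,0],[2,0,1]] U=[[-2,1,-3],[0,-3,0],[0,0,-1]]

  r1 -= 3·r0 → [0,-3,0]
  r2 -= 2·r0 → [0,0,-1]
  r2 -= 0·r1 → [0,0,-1]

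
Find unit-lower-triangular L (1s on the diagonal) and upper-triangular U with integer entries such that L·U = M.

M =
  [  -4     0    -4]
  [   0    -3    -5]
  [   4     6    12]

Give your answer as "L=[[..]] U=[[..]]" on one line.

  row1 -= 0·row0 → [0,-3,-5]
  row2 -= -1·row0 → [0,6,8]
  row2 -= -2·row1 → [0,0,-2]

L=[[1,0,0],[0,1,0],[-1,-2,1]] U=[[-4,0,-4],[0,-3,-5],[0,0,-2]]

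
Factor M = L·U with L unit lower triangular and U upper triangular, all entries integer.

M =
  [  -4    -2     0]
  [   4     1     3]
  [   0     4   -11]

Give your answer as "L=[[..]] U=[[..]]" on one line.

  r1 -= -1·r0 → [0,-1,3]
  r2 -= 0·r0 → [0,4,-11]
  r2 -= -4·r1 → [0,0,1]

L=[[1,0,0],[-1,1,0],[0,-4,1]] U=[[-4,-2,0],[0,-1,3],[0,0,1]]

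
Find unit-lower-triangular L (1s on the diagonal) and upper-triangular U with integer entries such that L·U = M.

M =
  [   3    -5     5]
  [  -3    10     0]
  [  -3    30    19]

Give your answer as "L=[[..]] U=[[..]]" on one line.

L=[[1,0,0],[-1,1,0],[-1,5,1]] U=[[3,-5,5],[0,5,5],[0,0,-1]]

  r1 -= -1·r0 → [0,5,5]
  r2 -= -1·r0 → [0,25,24]
  r2 -= 5·r1 → [0,0,-1]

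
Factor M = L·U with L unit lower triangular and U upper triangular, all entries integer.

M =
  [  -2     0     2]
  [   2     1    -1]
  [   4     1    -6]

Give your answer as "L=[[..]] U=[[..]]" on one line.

L=[[1,0,0],[-1,1,0],[-2,1,1]] U=[[-2,0,2],[0,1,1],[0,0,-3]]

  r1 -= -1·r0 → [0,1,1]
  r2 -= -2·r0 → [0,1,-2]
  r2 -= 1·r1 → [0,0,-3]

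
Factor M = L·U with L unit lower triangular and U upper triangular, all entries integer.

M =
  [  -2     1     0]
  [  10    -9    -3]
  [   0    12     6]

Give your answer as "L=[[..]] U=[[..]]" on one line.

L=[[1,0,0],[-5,1,0],[0,-3,1]] U=[[-2,1,0],[0,-4,-3],[0,0,-3]]

  R1 -= -5·R0 → [0,-4,-3]
  R2 -= 0·R0 → [0,12,6]
  R2 -= -3·R1 → [0,0,-3]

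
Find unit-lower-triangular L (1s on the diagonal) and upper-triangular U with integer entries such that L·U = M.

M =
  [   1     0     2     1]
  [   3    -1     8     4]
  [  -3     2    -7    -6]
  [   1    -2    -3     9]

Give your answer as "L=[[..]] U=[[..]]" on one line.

L=[[1,0,0,0],[3,1,0,0],[-3,-2,1,0],[1,2,-3,1]] U=[[1,0,2,1],[0,-1,2,1],[0,0,3,-1],[0,0,0,3]]

  R1 -= 3·R0 → [0,-1,2,1]
  R2 -= -3·R0 → [0,2,-1,-3]
  R3 -= 1·R0 → [0,-2,-5,8]
  R2 -= -2·R1 → [0,0,3,-1]
  R3 -= 2·R1 → [0,0,-9,6]
  R3 -= -3·R2 → [0,0,0,3]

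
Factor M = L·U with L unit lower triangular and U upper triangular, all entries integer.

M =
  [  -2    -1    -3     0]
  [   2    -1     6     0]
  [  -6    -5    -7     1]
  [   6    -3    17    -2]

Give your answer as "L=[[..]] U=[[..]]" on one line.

  row1 -= -1·row0 → [0,-2,3,0]
  row2 -= 3·row0 → [0,-2,2,1]
  row3 -= -3·row0 → [0,-6,8,-2]
  row2 -= 1·row1 → [0,0,-1,1]
  row3 -= 3·row1 → [0,0,-1,-2]
  row3 -= 1·row2 → [0,0,0,-3]

L=[[1,0,0,0],[-1,1,0,0],[3,1,1,0],[-3,3,1,1]] U=[[-2,-1,-3,0],[0,-2,3,0],[0,0,-1,1],[0,0,0,-3]]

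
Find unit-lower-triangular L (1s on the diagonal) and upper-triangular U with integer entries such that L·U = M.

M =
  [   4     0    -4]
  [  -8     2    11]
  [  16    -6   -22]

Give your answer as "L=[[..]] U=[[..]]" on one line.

L=[[1,0,0],[-2,1,0],[4,-3,1]] U=[[4,0,-4],[0,2,3],[0,0,3]]

  row1 -= -2·row0 → [0,2,3]
  row2 -= 4·row0 → [0,-6,-6]
  row2 -= -3·row1 → [0,0,3]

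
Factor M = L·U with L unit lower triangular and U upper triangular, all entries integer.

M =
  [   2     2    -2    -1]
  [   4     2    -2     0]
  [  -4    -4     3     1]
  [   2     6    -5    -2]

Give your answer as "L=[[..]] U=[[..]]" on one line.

L=[[1,0,0,0],[2,1,0,0],[-2,0,1,0],[1,-2,-1,1]] U=[[2,2,-2,-1],[0,-2,2,2],[0,0,-1,-1],[0,0,0,2]]

  R1 -= 2·R0 → [0,-2,2,2]
  R2 -= -2·R0 → [0,0,-1,-1]
  R3 -= 1·R0 → [0,4,-3,-1]
  R2 -= 0·R1 → [0,0,-1,-1]
  R3 -= -2·R1 → [0,0,1,3]
  R3 -= -1·R2 → [0,0,0,2]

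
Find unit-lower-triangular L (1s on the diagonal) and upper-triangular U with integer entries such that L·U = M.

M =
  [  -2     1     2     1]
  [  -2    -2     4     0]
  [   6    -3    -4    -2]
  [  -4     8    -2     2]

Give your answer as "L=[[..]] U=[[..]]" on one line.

  R1 -= 1·R0 → [0,-3,2,-1]
  R2 -= -3·R0 → [0,0,2,1]
  R3 -= 2·R0 → [0,6,-6,0]
  R2 -= 0·R1 → [0,0,2,1]
  R3 -= -2·R1 → [0,0,-2,-2]
  R3 -= -1·R2 → [0,0,0,-1]

L=[[1,0,0,0],[1,1,0,0],[-3,0,1,0],[2,-2,-1,1]] U=[[-2,1,2,1],[0,-3,2,-1],[0,0,2,1],[0,0,0,-1]]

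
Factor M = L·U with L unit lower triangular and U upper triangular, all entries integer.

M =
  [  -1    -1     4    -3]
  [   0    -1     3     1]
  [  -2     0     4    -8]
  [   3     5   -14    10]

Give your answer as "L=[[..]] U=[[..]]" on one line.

L=[[1,0,0,0],[0,1,0,0],[2,-2,1,0],[-3,-2,2,1]] U=[[-1,-1,4,-3],[0,-1,3,1],[0,0,2,0],[0,0,0,3]]

  row1 -= 0·row0 → [0,-1,3,1]
  row2 -= 2·row0 → [0,2,-4,-2]
  row3 -= -3·row0 → [0,2,-2,1]
  row2 -= -2·row1 → [0,0,2,0]
  row3 -= -2·row1 → [0,0,4,3]
  row3 -= 2·row2 → [0,0,0,3]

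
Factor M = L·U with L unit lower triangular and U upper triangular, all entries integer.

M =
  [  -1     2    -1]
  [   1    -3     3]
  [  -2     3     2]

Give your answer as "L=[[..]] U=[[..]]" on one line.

L=[[1,0,0],[-1,1,0],[2,1,1]] U=[[-1,2,-1],[0,-1,2],[0,0,2]]

  R1 -= -1·R0 → [0,-1,2]
  R2 -= 2·R0 → [0,-1,4]
  R2 -= 1·R1 → [0,0,2]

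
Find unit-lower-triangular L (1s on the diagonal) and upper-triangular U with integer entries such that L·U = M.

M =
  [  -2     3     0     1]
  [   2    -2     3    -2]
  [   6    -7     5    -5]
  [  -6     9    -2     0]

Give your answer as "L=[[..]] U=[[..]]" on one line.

L=[[1,0,0,0],[-1,1,0,0],[-3,2,1,0],[3,0,2,1]] U=[[-2,3,0,1],[0,1,3,-1],[0,0,-1,0],[0,0,0,-3]]

  r1 -= -1·r0 → [0,1,3,-1]
  r2 -= -3·r0 → [0,2,5,-2]
  r3 -= 3·r0 → [0,0,-2,-3]
  r2 -= 2·r1 → [0,0,-1,0]
  r3 -= 0·r1 → [0,0,-2,-3]
  r3 -= 2·r2 → [0,0,0,-3]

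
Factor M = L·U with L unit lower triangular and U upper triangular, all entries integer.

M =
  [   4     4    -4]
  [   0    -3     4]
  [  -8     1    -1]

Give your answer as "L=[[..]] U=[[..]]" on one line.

  row1 -= 0·row0 → [0,-3,4]
  row2 -= -2·row0 → [0,9,-9]
  row2 -= -3·row1 → [0,0,3]

L=[[1,0,0],[0,1,0],[-2,-3,1]] U=[[4,4,-4],[0,-3,4],[0,0,3]]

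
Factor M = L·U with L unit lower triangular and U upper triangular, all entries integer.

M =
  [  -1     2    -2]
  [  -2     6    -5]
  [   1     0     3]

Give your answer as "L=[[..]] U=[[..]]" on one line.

L=[[1,0,0],[2,1,0],[-1,1,1]] U=[[-1,2,-2],[0,2,-1],[0,0,2]]

  r1 -= 2·r0 → [0,2,-1]
  r2 -= -1·r0 → [0,2,1]
  r2 -= 1·r1 → [0,0,2]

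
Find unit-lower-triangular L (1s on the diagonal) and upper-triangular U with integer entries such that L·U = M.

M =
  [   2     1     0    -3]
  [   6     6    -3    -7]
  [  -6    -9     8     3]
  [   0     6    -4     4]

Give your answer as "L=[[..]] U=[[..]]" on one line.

  row1 -= 3·row0 → [0,3,-3,2]
  row2 -= -3·row0 → [0,-6,8,-6]
  row3 -= 0·row0 → [0,6,-4,4]
  row2 -= -2·row1 → [0,0,2,-2]
  row3 -= 2·row1 → [0,0,2,0]
  row3 -= 1·row2 → [0,0,0,2]

L=[[1,0,0,0],[3,1,0,0],[-3,-2,1,0],[0,2,1,1]] U=[[2,1,0,-3],[0,3,-3,2],[0,0,2,-2],[0,0,0,2]]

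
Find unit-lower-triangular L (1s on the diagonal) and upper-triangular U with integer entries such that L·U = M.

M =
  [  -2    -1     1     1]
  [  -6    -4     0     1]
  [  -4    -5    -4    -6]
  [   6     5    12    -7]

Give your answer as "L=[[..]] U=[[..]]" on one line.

L=[[1,0,0,0],[3,1,0,0],[2,3,1,0],[-3,-2,3,1]] U=[[-2,-1,1,1],[0,-1,-3,-2],[0,0,3,-2],[0,0,0,-2]]

  R1 -= 3·R0 → [0,-1,-3,-2]
  R2 -= 2·R0 → [0,-3,-6,-8]
  R3 -= -3·R0 → [0,2,15,-4]
  R2 -= 3·R1 → [0,0,3,-2]
  R3 -= -2·R1 → [0,0,9,-8]
  R3 -= 3·R2 → [0,0,0,-2]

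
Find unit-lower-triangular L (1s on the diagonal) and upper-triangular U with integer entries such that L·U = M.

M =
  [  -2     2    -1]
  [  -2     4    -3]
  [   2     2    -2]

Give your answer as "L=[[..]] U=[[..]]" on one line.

L=[[1,0,0],[1,1,0],[-1,2,1]] U=[[-2,2,-1],[0,2,-2],[0,0,1]]

  row1 -= 1·row0 → [0,2,-2]
  row2 -= -1·row0 → [0,4,-3]
  row2 -= 2·row1 → [0,0,1]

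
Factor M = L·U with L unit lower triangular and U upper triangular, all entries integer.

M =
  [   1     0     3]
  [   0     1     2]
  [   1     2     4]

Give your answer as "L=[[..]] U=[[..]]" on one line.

L=[[1,0,0],[0,1,0],[1,2,1]] U=[[1,0,3],[0,1,2],[0,0,-3]]

  R1 -= 0·R0 → [0,1,2]
  R2 -= 1·R0 → [0,2,1]
  R2 -= 2·R1 → [0,0,-3]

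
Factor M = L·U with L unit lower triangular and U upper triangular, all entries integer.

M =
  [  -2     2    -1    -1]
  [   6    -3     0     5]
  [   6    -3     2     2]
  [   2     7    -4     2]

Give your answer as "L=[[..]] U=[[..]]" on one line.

  row1 -= -3·row0 → [0,3,-3,2]
  row2 -= -3·row0 → [0,3,-1,-1]
  row3 -= -1·row0 → [0,9,-5,1]
  row2 -= 1·row1 → [0,0,2,-3]
  row3 -= 3·row1 → [0,0,4,-5]
  row3 -= 2·row2 → [0,0,0,1]

L=[[1,0,0,0],[-3,1,0,0],[-3,1,1,0],[-1,3,2,1]] U=[[-2,2,-1,-1],[0,3,-3,2],[0,0,2,-3],[0,0,0,1]]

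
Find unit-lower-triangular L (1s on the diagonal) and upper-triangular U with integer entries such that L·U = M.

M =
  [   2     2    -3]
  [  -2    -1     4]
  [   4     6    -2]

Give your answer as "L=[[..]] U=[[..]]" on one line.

L=[[1,0,0],[-1,1,0],[2,2,1]] U=[[2,2,-3],[0,1,1],[0,0,2]]

  R1 -= -1·R0 → [0,1,1]
  R2 -= 2·R0 → [0,2,4]
  R2 -= 2·R1 → [0,0,2]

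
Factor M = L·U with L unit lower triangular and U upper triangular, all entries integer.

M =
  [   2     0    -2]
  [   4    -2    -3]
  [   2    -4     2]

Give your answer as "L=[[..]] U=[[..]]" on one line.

  row1 -= 2·row0 → [0,-2,1]
  row2 -= 1·row0 → [0,-4,4]
  row2 -= 2·row1 → [0,0,2]

L=[[1,0,0],[2,1,0],[1,2,1]] U=[[2,0,-2],[0,-2,1],[0,0,2]]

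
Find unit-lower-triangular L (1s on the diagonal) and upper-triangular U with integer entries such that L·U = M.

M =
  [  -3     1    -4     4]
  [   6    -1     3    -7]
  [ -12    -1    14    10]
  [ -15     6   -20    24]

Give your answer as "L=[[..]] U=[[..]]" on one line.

  R1 -= -2·R0 → [0,1,-5,1]
  R2 -= 4·R0 → [0,-5,30,-6]
  R3 -= 5·R0 → [0,1,0,4]
  R2 -= -5·R1 → [0,0,5,-1]
  R3 -= 1·R1 → [0,0,5,3]
  R3 -= 1·R2 → [0,0,0,4]

L=[[1,0,0,0],[-2,1,0,0],[4,-5,1,0],[5,1,1,1]] U=[[-3,1,-4,4],[0,1,-5,1],[0,0,5,-1],[0,0,0,4]]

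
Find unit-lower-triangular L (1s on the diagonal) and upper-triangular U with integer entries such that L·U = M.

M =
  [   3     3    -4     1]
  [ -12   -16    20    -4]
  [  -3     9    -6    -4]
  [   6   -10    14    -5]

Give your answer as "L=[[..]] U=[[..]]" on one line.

  row1 -= -4·row0 → [0,-4,4,0]
  row2 -= -1·row0 → [0,12,-10,-3]
  row3 -= 2·row0 → [0,-16,22,-7]
  row2 -= -3·row1 → [0,0,2,-3]
  row3 -= 4·row1 → [0,0,6,-7]
  row3 -= 3·row2 → [0,0,0,2]

L=[[1,0,0,0],[-4,1,0,0],[-1,-3,1,0],[2,4,3,1]] U=[[3,3,-4,1],[0,-4,4,0],[0,0,2,-3],[0,0,0,2]]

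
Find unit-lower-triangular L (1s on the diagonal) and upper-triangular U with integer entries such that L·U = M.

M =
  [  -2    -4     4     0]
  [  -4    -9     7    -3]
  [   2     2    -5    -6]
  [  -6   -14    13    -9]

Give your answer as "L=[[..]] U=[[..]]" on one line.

  row1 -= 2·row0 → [0,-1,-1,-3]
  row2 -= -1·row0 → [0,-2,-1,-6]
  row3 -= 3·row0 → [0,-2,1,-9]
  row2 -= 2·row1 → [0,0,1,0]
  row3 -= 2·row1 → [0,0,3,-3]
  row3 -= 3·row2 → [0,0,0,-3]

L=[[1,0,0,0],[2,1,0,0],[-1,2,1,0],[3,2,3,1]] U=[[-2,-4,4,0],[0,-1,-1,-3],[0,0,1,0],[0,0,0,-3]]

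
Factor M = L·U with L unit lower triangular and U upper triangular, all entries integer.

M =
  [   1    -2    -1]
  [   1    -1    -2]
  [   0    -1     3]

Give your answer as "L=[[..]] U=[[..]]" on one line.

  row1 -= 1·row0 → [0,1,-1]
  row2 -= 0·row0 → [0,-1,3]
  row2 -= -1·row1 → [0,0,2]

L=[[1,0,0],[1,1,0],[0,-1,1]] U=[[1,-2,-1],[0,1,-1],[0,0,2]]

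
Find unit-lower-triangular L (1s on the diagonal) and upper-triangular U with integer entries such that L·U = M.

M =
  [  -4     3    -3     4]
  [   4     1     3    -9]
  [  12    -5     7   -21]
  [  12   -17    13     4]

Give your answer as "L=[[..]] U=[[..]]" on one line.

L=[[1,0,0,0],[-1,1,0,0],[-3,1,1,0],[-3,-2,-2,1]] U=[[-4,3,-3,4],[0,4,0,-5],[0,0,-2,-4],[0,0,0,-2]]

  row1 -= -1·row0 → [0,4,0,-5]
  row2 -= -3·row0 → [0,4,-2,-9]
  row3 -= -3·row0 → [0,-8,4,16]
  row2 -= 1·row1 → [0,0,-2,-4]
  row3 -= -2·row1 → [0,0,4,6]
  row3 -= -2·row2 → [0,0,0,-2]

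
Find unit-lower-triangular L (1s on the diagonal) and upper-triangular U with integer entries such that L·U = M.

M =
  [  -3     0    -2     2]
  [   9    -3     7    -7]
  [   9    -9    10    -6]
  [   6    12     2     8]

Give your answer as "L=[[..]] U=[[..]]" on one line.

L=[[1,0,0,0],[-3,1,0,0],[-3,3,1,0],[-2,-4,2,1]] U=[[-3,0,-2,2],[0,-3,1,-1],[0,0,1,3],[0,0,0,2]]

  row1 -= -3·row0 → [0,-3,1,-1]
  row2 -= -3·row0 → [0,-9,4,0]
  row3 -= -2·row0 → [0,12,-2,12]
  row2 -= 3·row1 → [0,0,1,3]
  row3 -= -4·row1 → [0,0,2,8]
  row3 -= 2·row2 → [0,0,0,2]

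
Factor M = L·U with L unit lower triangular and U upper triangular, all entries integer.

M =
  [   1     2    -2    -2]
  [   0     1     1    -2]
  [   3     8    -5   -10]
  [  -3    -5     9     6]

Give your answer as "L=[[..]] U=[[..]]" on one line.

L=[[1,0,0,0],[0,1,0,0],[3,2,1,0],[-3,1,-2,1]] U=[[1,2,-2,-2],[0,1,1,-2],[0,0,-1,0],[0,0,0,2]]

  r1 -= 0·r0 → [0,1,1,-2]
  r2 -= 3·r0 → [0,2,1,-4]
  r3 -= -3·r0 → [0,1,3,0]
  r2 -= 2·r1 → [0,0,-1,0]
  r3 -= 1·r1 → [0,0,2,2]
  r3 -= -2·r2 → [0,0,0,2]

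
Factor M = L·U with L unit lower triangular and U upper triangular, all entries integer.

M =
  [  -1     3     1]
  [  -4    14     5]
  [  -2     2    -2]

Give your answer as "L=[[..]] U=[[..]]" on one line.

  R1 -= 4·R0 → [0,2,1]
  R2 -= 2·R0 → [0,-4,-4]
  R2 -= -2·R1 → [0,0,-2]

L=[[1,0,0],[4,1,0],[2,-2,1]] U=[[-1,3,1],[0,2,1],[0,0,-2]]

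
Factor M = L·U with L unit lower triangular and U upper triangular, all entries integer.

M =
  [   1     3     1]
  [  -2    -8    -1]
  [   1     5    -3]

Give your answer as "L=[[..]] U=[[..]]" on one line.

L=[[1,0,0],[-2,1,0],[1,-1,1]] U=[[1,3,1],[0,-2,1],[0,0,-3]]

  r1 -= -2·r0 → [0,-2,1]
  r2 -= 1·r0 → [0,2,-4]
  r2 -= -1·r1 → [0,0,-3]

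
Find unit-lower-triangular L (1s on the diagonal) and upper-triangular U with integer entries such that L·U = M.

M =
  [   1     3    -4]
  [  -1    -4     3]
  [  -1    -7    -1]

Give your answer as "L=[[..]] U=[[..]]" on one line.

  r1 -= -1·r0 → [0,-1,-1]
  r2 -= -1·r0 → [0,-4,-5]
  r2 -= 4·r1 → [0,0,-1]

L=[[1,0,0],[-1,1,0],[-1,4,1]] U=[[1,3,-4],[0,-1,-1],[0,0,-1]]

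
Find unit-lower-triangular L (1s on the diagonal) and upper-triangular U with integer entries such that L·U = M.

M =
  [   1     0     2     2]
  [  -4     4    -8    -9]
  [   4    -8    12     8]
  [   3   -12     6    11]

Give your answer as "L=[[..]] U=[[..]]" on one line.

  R1 -= -4·R0 → [0,4,0,-1]
  R2 -= 4·R0 → [0,-8,4,0]
  R3 -= 3·R0 → [0,-12,0,5]
  R2 -= -2·R1 → [0,0,4,-2]
  R3 -= -3·R1 → [0,0,0,2]
  R3 -= 0·R2 → [0,0,0,2]

L=[[1,0,0,0],[-4,1,0,0],[4,-2,1,0],[3,-3,0,1]] U=[[1,0,2,2],[0,4,0,-1],[0,0,4,-2],[0,0,0,2]]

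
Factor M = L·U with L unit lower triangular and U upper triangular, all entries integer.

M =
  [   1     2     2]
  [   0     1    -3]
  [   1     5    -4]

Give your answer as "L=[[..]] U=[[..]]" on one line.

L=[[1,0,0],[0,1,0],[1,3,1]] U=[[1,2,2],[0,1,-3],[0,0,3]]

  row1 -= 0·row0 → [0,1,-3]
  row2 -= 1·row0 → [0,3,-6]
  row2 -= 3·row1 → [0,0,3]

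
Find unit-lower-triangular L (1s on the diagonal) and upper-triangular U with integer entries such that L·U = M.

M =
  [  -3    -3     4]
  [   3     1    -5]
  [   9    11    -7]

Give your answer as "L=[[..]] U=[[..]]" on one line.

L=[[1,0,0],[-1,1,0],[-3,-1,1]] U=[[-3,-3,4],[0,-2,-1],[0,0,4]]

  R1 -= -1·R0 → [0,-2,-1]
  R2 -= -3·R0 → [0,2,5]
  R2 -= -1·R1 → [0,0,4]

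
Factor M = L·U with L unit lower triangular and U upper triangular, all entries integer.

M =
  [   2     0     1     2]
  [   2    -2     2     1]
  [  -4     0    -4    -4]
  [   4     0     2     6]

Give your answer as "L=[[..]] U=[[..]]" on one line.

  row1 -= 1·row0 → [0,-2,1,-1]
  row2 -= -2·row0 → [0,0,-2,0]
  row3 -= 2·row0 → [0,0,0,2]
  row2 -= 0·row1 → [0,0,-2,0]
  row3 -= 0·row1 → [0,0,0,2]
  row3 -= 0·row2 → [0,0,0,2]

L=[[1,0,0,0],[1,1,0,0],[-2,0,1,0],[2,0,0,1]] U=[[2,0,1,2],[0,-2,1,-1],[0,0,-2,0],[0,0,0,2]]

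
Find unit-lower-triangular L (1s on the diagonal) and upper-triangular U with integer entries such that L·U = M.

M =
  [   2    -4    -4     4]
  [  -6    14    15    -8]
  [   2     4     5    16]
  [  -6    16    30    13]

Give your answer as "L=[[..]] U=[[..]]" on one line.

L=[[1,0,0,0],[-3,1,0,0],[1,4,1,0],[-3,2,-4,1]] U=[[2,-4,-4,4],[0,2,3,4],[0,0,-3,-4],[0,0,0,1]]

  R1 -= -3·R0 → [0,2,3,4]
  R2 -= 1·R0 → [0,8,9,12]
  R3 -= -3·R0 → [0,4,18,25]
  R2 -= 4·R1 → [0,0,-3,-4]
  R3 -= 2·R1 → [0,0,12,17]
  R3 -= -4·R2 → [0,0,0,1]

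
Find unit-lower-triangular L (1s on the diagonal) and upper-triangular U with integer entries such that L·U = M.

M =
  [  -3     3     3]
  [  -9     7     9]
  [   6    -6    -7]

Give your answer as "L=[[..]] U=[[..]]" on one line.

L=[[1,0,0],[3,1,0],[-2,0,1]] U=[[-3,3,3],[0,-2,0],[0,0,-1]]

  row1 -= 3·row0 → [0,-2,0]
  row2 -= -2·row0 → [0,0,-1]
  row2 -= 0·row1 → [0,0,-1]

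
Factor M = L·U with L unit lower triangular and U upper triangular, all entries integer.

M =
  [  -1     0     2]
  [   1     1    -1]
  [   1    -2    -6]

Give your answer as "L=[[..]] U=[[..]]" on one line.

  r1 -= -1·r0 → [0,1,1]
  r2 -= -1·r0 → [0,-2,-4]
  r2 -= -2·r1 → [0,0,-2]

L=[[1,0,0],[-1,1,0],[-1,-2,1]] U=[[-1,0,2],[0,1,1],[0,0,-2]]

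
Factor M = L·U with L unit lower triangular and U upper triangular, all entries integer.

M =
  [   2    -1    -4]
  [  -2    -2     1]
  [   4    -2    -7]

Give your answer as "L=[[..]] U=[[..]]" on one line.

  r1 -= -1·r0 → [0,-3,-3]
  r2 -= 2·r0 → [0,0,1]
  r2 -= 0·r1 → [0,0,1]

L=[[1,0,0],[-1,1,0],[2,0,1]] U=[[2,-1,-4],[0,-3,-3],[0,0,1]]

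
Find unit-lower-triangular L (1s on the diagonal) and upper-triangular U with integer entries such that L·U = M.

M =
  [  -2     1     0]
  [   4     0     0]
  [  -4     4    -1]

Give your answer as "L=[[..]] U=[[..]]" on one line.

  R1 -= -2·R0 → [0,2,0]
  R2 -= 2·R0 → [0,2,-1]
  R2 -= 1·R1 → [0,0,-1]

L=[[1,0,0],[-2,1,0],[2,1,1]] U=[[-2,1,0],[0,2,0],[0,0,-1]]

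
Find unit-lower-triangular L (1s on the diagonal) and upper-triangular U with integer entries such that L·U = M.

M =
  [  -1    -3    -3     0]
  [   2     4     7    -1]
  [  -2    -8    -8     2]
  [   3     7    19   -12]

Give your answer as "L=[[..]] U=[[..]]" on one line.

  r1 -= -2·r0 → [0,-2,1,-1]
  r2 -= 2·r0 → [0,-2,-2,2]
  r3 -= -3·r0 → [0,-2,10,-12]
  r2 -= 1·r1 → [0,0,-3,3]
  r3 -= 1·r1 → [0,0,9,-11]
  r3 -= -3·r2 → [0,0,0,-2]

L=[[1,0,0,0],[-2,1,0,0],[2,1,1,0],[-3,1,-3,1]] U=[[-1,-3,-3,0],[0,-2,1,-1],[0,0,-3,3],[0,0,0,-2]]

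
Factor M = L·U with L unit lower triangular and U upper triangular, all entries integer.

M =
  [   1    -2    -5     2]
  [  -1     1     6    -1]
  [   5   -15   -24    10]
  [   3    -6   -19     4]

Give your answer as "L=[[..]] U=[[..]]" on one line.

  row1 -= -1·row0 → [0,-1,1,1]
  row2 -= 5·row0 → [0,-5,1,0]
  row3 -= 3·row0 → [0,0,-4,-2]
  row2 -= 5·row1 → [0,0,-4,-5]
  row3 -= 0·row1 → [0,0,-4,-2]
  row3 -= 1·row2 → [0,0,0,3]

L=[[1,0,0,0],[-1,1,0,0],[5,5,1,0],[3,0,1,1]] U=[[1,-2,-5,2],[0,-1,1,1],[0,0,-4,-5],[0,0,0,3]]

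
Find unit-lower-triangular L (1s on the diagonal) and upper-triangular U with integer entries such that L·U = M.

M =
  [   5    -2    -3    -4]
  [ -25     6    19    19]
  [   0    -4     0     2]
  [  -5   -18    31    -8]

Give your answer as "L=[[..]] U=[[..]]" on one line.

  R1 -= -5·R0 → [0,-4,4,-1]
  R2 -= 0·R0 → [0,-4,0,2]
  R3 -= -1·R0 → [0,-20,28,-12]
  R2 -= 1·R1 → [0,0,-4,3]
  R3 -= 5·R1 → [0,0,8,-7]
  R3 -= -2·R2 → [0,0,0,-1]

L=[[1,0,0,0],[-5,1,0,0],[0,1,1,0],[-1,5,-2,1]] U=[[5,-2,-3,-4],[0,-4,4,-1],[0,0,-4,3],[0,0,0,-1]]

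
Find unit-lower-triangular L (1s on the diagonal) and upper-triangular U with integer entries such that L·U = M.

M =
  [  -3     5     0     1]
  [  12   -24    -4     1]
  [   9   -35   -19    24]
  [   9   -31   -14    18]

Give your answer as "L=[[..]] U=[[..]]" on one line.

L=[[1,0,0,0],[-4,1,0,0],[-3,5,1,0],[-3,4,2,1]] U=[[-3,5,0,1],[0,-4,-4,5],[0,0,1,2],[0,0,0,-3]]

  row1 -= -4·row0 → [0,-4,-4,5]
  row2 -= -3·row0 → [0,-20,-19,27]
  row3 -= -3·row0 → [0,-16,-14,21]
  row2 -= 5·row1 → [0,0,1,2]
  row3 -= 4·row1 → [0,0,2,1]
  row3 -= 2·row2 → [0,0,0,-3]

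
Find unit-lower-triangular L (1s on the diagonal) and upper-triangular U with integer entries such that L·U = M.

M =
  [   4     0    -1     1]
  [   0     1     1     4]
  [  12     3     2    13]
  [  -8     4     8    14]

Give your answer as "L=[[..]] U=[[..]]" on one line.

  R1 -= 0·R0 → [0,1,1,4]
  R2 -= 3·R0 → [0,3,5,10]
  R3 -= -2·R0 → [0,4,6,16]
  R2 -= 3·R1 → [0,0,2,-2]
  R3 -= 4·R1 → [0,0,2,0]
  R3 -= 1·R2 → [0,0,0,2]

L=[[1,0,0,0],[0,1,0,0],[3,3,1,0],[-2,4,1,1]] U=[[4,0,-1,1],[0,1,1,4],[0,0,2,-2],[0,0,0,2]]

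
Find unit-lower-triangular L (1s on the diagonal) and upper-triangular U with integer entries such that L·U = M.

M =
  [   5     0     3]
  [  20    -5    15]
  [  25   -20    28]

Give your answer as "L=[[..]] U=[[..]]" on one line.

L=[[1,0,0],[4,1,0],[5,4,1]] U=[[5,0,3],[0,-5,3],[0,0,1]]

  r1 -= 4·r0 → [0,-5,3]
  r2 -= 5·r0 → [0,-20,13]
  r2 -= 4·r1 → [0,0,1]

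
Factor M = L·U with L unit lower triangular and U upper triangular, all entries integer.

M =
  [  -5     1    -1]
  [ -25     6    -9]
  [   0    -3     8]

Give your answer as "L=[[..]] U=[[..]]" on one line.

  r1 -= 5·r0 → [0,1,-4]
  r2 -= 0·r0 → [0,-3,8]
  r2 -= -3·r1 → [0,0,-4]

L=[[1,0,0],[5,1,0],[0,-3,1]] U=[[-5,1,-1],[0,1,-4],[0,0,-4]]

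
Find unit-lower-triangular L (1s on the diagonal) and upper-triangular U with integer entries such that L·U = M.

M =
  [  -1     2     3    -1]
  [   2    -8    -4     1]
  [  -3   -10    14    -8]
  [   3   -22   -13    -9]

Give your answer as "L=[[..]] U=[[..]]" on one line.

  row1 -= -2·row0 → [0,-4,2,-1]
  row2 -= 3·row0 → [0,-16,5,-5]
  row3 -= -3·row0 → [0,-16,-4,-12]
  row2 -= 4·row1 → [0,0,-3,-1]
  row3 -= 4·row1 → [0,0,-12,-8]
  row3 -= 4·row2 → [0,0,0,-4]

L=[[1,0,0,0],[-2,1,0,0],[3,4,1,0],[-3,4,4,1]] U=[[-1,2,3,-1],[0,-4,2,-1],[0,0,-3,-1],[0,0,0,-4]]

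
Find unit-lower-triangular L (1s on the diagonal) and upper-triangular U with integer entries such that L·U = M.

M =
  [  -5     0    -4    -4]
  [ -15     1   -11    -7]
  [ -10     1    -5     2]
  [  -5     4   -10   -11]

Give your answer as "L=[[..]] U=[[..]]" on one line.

  R1 -= 3·R0 → [0,1,1,5]
  R2 -= 2·R0 → [0,1,3,10]
  R3 -= 1·R0 → [0,4,-6,-7]
  R2 -= 1·R1 → [0,0,2,5]
  R3 -= 4·R1 → [0,0,-10,-27]
  R3 -= -5·R2 → [0,0,0,-2]

L=[[1,0,0,0],[3,1,0,0],[2,1,1,0],[1,4,-5,1]] U=[[-5,0,-4,-4],[0,1,1,5],[0,0,2,5],[0,0,0,-2]]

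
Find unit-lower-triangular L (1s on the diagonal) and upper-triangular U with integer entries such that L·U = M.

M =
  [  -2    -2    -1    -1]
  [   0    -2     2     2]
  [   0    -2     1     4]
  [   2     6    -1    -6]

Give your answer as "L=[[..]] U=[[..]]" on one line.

  row1 -= 0·row0 → [0,-2,2,2]
  row2 -= 0·row0 → [0,-2,1,4]
  row3 -= -1·row0 → [0,4,-2,-7]
  row2 -= 1·row1 → [0,0,-1,2]
  row3 -= -2·row1 → [0,0,2,-3]
  row3 -= -2·row2 → [0,0,0,1]

L=[[1,0,0,0],[0,1,0,0],[0,1,1,0],[-1,-2,-2,1]] U=[[-2,-2,-1,-1],[0,-2,2,2],[0,0,-1,2],[0,0,0,1]]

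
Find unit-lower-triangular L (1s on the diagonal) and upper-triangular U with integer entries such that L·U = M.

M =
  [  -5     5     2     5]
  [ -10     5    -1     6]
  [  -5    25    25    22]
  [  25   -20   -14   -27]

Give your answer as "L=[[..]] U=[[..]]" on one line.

L=[[1,0,0,0],[2,1,0,0],[1,-4,1,0],[-5,-1,-3,1]] U=[[-5,5,2,5],[0,-5,-5,-4],[0,0,3,1],[0,0,0,-3]]

  r1 -= 2·r0 → [0,-5,-5,-4]
  r2 -= 1·r0 → [0,20,23,17]
  r3 -= -5·r0 → [0,5,-4,-2]
  r2 -= -4·r1 → [0,0,3,1]
  r3 -= -1·r1 → [0,0,-9,-6]
  r3 -= -3·r2 → [0,0,0,-3]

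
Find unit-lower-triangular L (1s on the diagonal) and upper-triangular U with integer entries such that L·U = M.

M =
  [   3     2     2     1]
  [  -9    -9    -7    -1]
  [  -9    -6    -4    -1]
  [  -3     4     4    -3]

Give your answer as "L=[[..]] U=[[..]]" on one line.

L=[[1,0,0,0],[-3,1,0,0],[-3,0,1,0],[-1,-2,2,1]] U=[[3,2,2,1],[0,-3,-1,2],[0,0,2,2],[0,0,0,-2]]

  R1 -= -3·R0 → [0,-3,-1,2]
  R2 -= -3·R0 → [0,0,2,2]
  R3 -= -1·R0 → [0,6,6,-2]
  R2 -= 0·R1 → [0,0,2,2]
  R3 -= -2·R1 → [0,0,4,2]
  R3 -= 2·R2 → [0,0,0,-2]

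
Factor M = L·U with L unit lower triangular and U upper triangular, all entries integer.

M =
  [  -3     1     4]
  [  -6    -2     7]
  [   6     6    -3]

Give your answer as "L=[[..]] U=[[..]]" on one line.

L=[[1,0,0],[2,1,0],[-2,-2,1]] U=[[-3,1,4],[0,-4,-1],[0,0,3]]

  R1 -= 2·R0 → [0,-4,-1]
  R2 -= -2·R0 → [0,8,5]
  R2 -= -2·R1 → [0,0,3]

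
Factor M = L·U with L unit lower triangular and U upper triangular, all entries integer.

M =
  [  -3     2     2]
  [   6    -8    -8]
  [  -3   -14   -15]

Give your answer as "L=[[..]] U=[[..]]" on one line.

  R1 -= -2·R0 → [0,-4,-4]
  R2 -= 1·R0 → [0,-16,-17]
  R2 -= 4·R1 → [0,0,-1]

L=[[1,0,0],[-2,1,0],[1,4,1]] U=[[-3,2,2],[0,-4,-4],[0,0,-1]]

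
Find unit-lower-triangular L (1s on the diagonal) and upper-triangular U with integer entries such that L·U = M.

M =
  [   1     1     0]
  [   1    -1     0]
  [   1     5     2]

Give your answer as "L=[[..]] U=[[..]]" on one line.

  R1 -= 1·R0 → [0,-2,0]
  R2 -= 1·R0 → [0,4,2]
  R2 -= -2·R1 → [0,0,2]

L=[[1,0,0],[1,1,0],[1,-2,1]] U=[[1,1,0],[0,-2,0],[0,0,2]]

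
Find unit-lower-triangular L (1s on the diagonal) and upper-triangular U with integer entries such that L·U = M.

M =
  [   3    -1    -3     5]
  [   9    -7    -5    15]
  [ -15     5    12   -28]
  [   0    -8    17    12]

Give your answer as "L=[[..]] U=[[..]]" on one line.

  r1 -= 3·r0 → [0,-4,4,0]
  r2 -= -5·r0 → [0,0,-3,-3]
  r3 -= 0·r0 → [0,-8,17,12]
  r2 -= 0·r1 → [0,0,-3,-3]
  r3 -= 2·r1 → [0,0,9,12]
  r3 -= -3·r2 → [0,0,0,3]

L=[[1,0,0,0],[3,1,0,0],[-5,0,1,0],[0,2,-3,1]] U=[[3,-1,-3,5],[0,-4,4,0],[0,0,-3,-3],[0,0,0,3]]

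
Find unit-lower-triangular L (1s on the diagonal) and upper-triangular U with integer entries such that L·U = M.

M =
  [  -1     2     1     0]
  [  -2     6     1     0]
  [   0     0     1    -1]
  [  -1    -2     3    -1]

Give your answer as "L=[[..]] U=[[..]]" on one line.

  R1 -= 2·R0 → [0,2,-1,0]
  R2 -= 0·R0 → [0,0,1,-1]
  R3 -= 1·R0 → [0,-4,2,-1]
  R2 -= 0·R1 → [0,0,1,-1]
  R3 -= -2·R1 → [0,0,0,-1]
  R3 -= 0·R2 → [0,0,0,-1]

L=[[1,0,0,0],[2,1,0,0],[0,0,1,0],[1,-2,0,1]] U=[[-1,2,1,0],[0,2,-1,0],[0,0,1,-1],[0,0,0,-1]]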